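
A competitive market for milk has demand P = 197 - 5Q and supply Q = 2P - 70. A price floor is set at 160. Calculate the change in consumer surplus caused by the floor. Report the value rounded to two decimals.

-2032.03

Rewriting supply in inverse form: P = 35 + 0.5Q.
Without the control, 197 - 5Q = 35 + 0.5Q so Q* = 29.4545 and P* = 49.7273.
At the floor price 160, quantity demanded is (197 - 160)/5 = 7.4; demand is the short side, so Q = 7.4 trades at P = 160.
CS goes from (1/2)(29.4545)(147.2727) = 2168.9256 to 136.9 (computed as (197 - 160)(7.4) - (1/2)(5)(7.4)^2), a change of -2032.0256.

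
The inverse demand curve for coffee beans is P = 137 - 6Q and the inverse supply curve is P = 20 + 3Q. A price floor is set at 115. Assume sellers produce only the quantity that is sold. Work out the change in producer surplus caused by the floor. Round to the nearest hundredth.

74.67

Free-market equilibrium: 137 - 6Q = 20 + 3Q gives Q* = 13, P* = 59.
At P = 115, buyers demand (137 - 115)/6 = 3.6667 while sellers would supply more, so the quantity traded is 3.6667 at price 115.
PS goes from (1/2)(13)(39) = 253.5 to 328.1667 (computed as (115 - 20)(3.6667) - (1/2)(3)(3.6667)^2), a change of 74.6667.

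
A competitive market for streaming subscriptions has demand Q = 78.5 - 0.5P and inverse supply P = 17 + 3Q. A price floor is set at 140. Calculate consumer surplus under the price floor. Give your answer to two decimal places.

Rewriting demand in inverse form: P = 157 - 2Q.
Without the control, 157 - 2Q = 17 + 3Q so Q* = 28 and P* = 101.
At the floor price 140, quantity demanded is (157 - 140)/2 = 8.5; demand is the short side, so Q = 8.5 trades at P = 140.
CS is the triangle under demand above 140: (1/2)(8.5)(157 - 140) = 72.25.

72.25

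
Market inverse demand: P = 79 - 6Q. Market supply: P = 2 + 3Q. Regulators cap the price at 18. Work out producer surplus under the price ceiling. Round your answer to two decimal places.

Free-market equilibrium: 79 - 6Q = 2 + 3Q gives Q* = 8.5556, P* = 27.6667.
At the ceiling price 18, quantity supplied is (18 - 2)/3 = 5.3333; supply is the short side, so Q = 5.3333 trades at P = 18.
PS is the triangle above supply below 18: (1/2)(5.3333)(18 - 2) = 42.6667.

42.67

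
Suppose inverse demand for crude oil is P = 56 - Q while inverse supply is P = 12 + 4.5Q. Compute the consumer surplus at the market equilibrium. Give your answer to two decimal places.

Set 56 - Q = 12 + 4.5Q, which gives 44 = 5.5Q, so Q* = 8 and P* = 56 - (8) = 48.
Consumer surplus is the triangle under demand above P*: (1/2)(8)(56 - 48) = (1/2)(8)(8) = 32.

32.00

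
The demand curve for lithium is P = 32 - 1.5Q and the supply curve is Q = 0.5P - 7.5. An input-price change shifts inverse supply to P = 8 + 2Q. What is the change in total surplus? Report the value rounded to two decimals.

41.00

Rewriting supply in inverse form: P = 15 + 2Q.
Initial equilibrium: Q_0 = 4.8571, P_0 = 24.7143; CS_0 = (1/2)(4.8571)(7.2857) = 17.6939, PS_0 = (1/2)(4.8571)(9.7143) = 23.5918.
New equilibrium: 32 - 1.5Q = 8 + 2Q gives Q_1 = 6.8571, P_1 = 21.7143; CS_1 = 35.2653, PS_1 = 47.0204.
Change in total surplus = (35.2653 + 47.0204) - (17.6939 + 23.5918) = 41.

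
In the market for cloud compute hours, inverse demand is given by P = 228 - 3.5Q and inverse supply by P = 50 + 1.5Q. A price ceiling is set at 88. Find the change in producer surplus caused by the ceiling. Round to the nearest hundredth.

-469.19

Without the control, 228 - 3.5Q = 50 + 1.5Q so Q* = 35.6 and P* = 103.4.
At the ceiling price 88, quantity supplied is (88 - 50)/1.5 = 25.3333; supply is the short side, so Q = 25.3333 trades at P = 88.
PS goes from (1/2)(35.6)(53.4) = 950.52 to 481.3333 (computed as (88 - 50)(25.3333) - (1/2)(1.5)(25.3333)^2), a change of -469.1867.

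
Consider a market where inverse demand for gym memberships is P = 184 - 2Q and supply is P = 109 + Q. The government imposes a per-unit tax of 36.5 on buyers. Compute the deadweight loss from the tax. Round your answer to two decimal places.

222.04

Pre-tax equilibrium: 184 - 2Q = 109 + Q gives Q* = 25, P* = 134.
A tax on buyers shifts demand down by 36.5: (184 - 36.5) - 2Q = 109 + Q, so Q_t = 12.8333. Buyers pay P_b = 158.3333; sellers receive P_s = P_b - 36.5 = 121.8333.
The welfare triangle lost has base Q* - Q_t = 12.1667 and height t = 36.5, so DWL = (1/2)(12.1667)(36.5) = 222.0417.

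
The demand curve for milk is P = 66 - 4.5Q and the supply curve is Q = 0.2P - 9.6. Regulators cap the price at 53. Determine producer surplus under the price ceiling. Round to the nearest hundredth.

2.50

Rewriting supply in inverse form: P = 48 + 5Q.
Without the control, 66 - 4.5Q = 48 + 5Q so Q* = 1.8947 and P* = 57.4737.
At the ceiling price 53, quantity supplied is (53 - 48)/5 = 1; supply is the short side, so Q = 1 trades at P = 53.
PS is the triangle above supply below 53: (1/2)(1)(53 - 48) = 2.5.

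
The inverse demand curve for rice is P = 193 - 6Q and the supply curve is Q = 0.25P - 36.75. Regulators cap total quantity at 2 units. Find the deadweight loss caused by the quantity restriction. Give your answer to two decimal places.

Rewriting supply in inverse form: P = 147 + 4Q.
Without the quota, 193 - 6Q = 147 + 4Q gives Q* = 4.6.
At Q = 2 the demand price is 193 - 6(2) = 181 and the supply price is 147 + 4(2) = 155.
Deadweight loss is the triangle between the curves from 2 to 4.6: (1/2)(181 - 155)(4.6 - 2) = 33.8.

33.80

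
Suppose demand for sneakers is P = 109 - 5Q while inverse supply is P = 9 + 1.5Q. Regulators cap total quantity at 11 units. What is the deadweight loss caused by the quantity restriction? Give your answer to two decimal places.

62.48

Unrestricted equilibrium: Q* = (109 - 9)/(5 + 1.5) = 15.3846.
At Q = 11 the demand price is 109 - 5(11) = 54 and the supply price is 9 + 1.5(11) = 25.5.
DWL = (1/2)(gap between curves at 11) x (Q* - 11) = (1/2)(28.5)(4.3846) = 62.4808.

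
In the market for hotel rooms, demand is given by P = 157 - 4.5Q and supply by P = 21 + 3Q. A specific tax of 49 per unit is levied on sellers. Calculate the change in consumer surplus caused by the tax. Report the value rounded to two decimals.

Pre-tax equilibrium: 157 - 4.5Q = 21 + 3Q gives Q* = 18.1333, P* = 75.4.
A tax on sellers shifts supply up by 49: 157 - 4.5Q = 21 + 3Q + 49, so Q_t = 11.6. Buyers pay P_b = 104.8; sellers receive P_s = P_b - 49 = 55.8.
CS falls from (1/2)(18.1333)(81.6) = 739.84 to (1/2)(11.6)(52.2) = 302.76, a change of -437.08.

-437.08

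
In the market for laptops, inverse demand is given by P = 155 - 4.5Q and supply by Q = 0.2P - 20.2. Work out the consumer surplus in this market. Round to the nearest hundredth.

Rewriting supply in inverse form: P = 101 + 5Q.
Setting demand equal to supply, 54 = 9.5Q, so Q* = 5.6842 and P* = 129.4211.
The demand choke price is 155, so CS = (1/2)(Q*)(155 - P*) = (1/2)(5.6842)(25.5789) = 72.6981.

72.70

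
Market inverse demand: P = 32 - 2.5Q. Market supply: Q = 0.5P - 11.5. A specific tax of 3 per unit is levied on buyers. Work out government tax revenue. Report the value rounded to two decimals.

Rewriting supply in inverse form: P = 23 + 2Q.
Pre-tax equilibrium: 32 - 2.5Q = 23 + 2Q gives Q* = 2, P* = 27.
With the tax, buyers' net willingness to pay falls by 3: (32 - 3) - 2.5Q = 23 + 2Q, so Q_t = 1.3333. Buyers pay P_b = 28.6667; sellers receive P_s = P_b - 3 = 25.6667.
Revenue is the tax times quantity traded: 3 x 1.3333 = 4.

4.00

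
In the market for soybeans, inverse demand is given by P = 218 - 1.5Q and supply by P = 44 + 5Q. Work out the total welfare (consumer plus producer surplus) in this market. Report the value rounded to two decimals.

2328.92

Set 218 - 1.5Q = 44 + 5Q, which gives 174 = 6.5Q, so Q* = 26.7692 and P* = 218 - 1.5(26.7692) = 177.8462.
Total surplus is the full triangle between the curves from 0 to Q*: (1/2)(26.7692)(218 - 44) = 2328.9231.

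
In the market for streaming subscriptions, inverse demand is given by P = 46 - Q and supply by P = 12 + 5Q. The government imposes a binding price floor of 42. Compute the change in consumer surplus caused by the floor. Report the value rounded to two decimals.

-8.06

Free-market equilibrium: 46 - Q = 12 + 5Q gives Q* = 5.6667, P* = 40.3333.
At P = 42, buyers demand (46 - 42)/1 = 4 while sellers would supply more, so the quantity traded is 4 at price 42.
CS goes from (1/2)(5.6667)(5.6667) = 16.0556 to 8 (computed as (46 - 42)(4) - (1/2)(1)(4)^2), a change of -8.0556.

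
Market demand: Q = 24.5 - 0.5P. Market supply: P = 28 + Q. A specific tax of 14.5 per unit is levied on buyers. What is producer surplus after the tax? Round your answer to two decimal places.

Rewriting demand in inverse form: P = 49 - 2Q.
Pre-tax equilibrium: 49 - 2Q = 28 + Q gives Q* = 7, P* = 35.
A tax on buyers shifts demand down by 14.5: (49 - 14.5) - 2Q = 28 + Q, so Q_t = 2.1667. Buyers pay P_b = 44.6667; sellers receive P_s = P_b - 14.5 = 30.1667.
Producer surplus is the triangle above supply below P_s: (1/2)(2.1667)(30.1667 - 28) = 2.3472.

2.35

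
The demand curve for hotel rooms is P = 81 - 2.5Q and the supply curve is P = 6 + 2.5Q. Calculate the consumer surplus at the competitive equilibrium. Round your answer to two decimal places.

281.25

Equilibrium: 81 - 2.5Q = 6 + 2.5Q, so Q* = 15 and P* = 43.5.
CS is the area between the demand curve and P* from 0 to Q*: (1/2)(15)(37.5) = 281.25.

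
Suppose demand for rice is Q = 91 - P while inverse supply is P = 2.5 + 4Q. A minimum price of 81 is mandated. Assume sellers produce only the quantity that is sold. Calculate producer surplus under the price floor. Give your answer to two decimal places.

Rewriting demand in inverse form: P = 91 - Q.
Free-market equilibrium: 91 - Q = 2.5 + 4Q gives Q* = 17.7, P* = 73.3.
At the floor price 81, quantity demanded is (91 - 81)/1 = 10; demand is the short side, so Q = 10 trades at P = 81.
The supply price at Q = 10 is 42.5. PS is the trapezoid between 81 and supply over [0, 10]: (1/2)[(81 - 2.5) + (81 - 42.5)](10) = 585.

585.00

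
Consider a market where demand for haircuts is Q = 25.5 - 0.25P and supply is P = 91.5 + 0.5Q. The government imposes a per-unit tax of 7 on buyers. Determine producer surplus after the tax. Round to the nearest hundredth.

0.15

Rewriting demand in inverse form: P = 102 - 4Q.
Pre-tax equilibrium: 102 - 4Q = 91.5 + 0.5Q gives Q* = 2.3333, P* = 92.6667.
With the tax, buyers' net willingness to pay falls by 7: (102 - 7) - 4Q = 91.5 + 0.5Q, so Q_t = 0.7778. Buyers pay P_b = 98.8889; sellers receive P_s = P_b - 7 = 91.8889.
PS = (1/2)(Q_t)(P_s - 91.5) = (1/2)(0.7778)(0.3889) = 0.1512.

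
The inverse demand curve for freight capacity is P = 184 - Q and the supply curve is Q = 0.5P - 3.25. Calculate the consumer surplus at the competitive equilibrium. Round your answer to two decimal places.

1750.35

Rewriting supply in inverse form: P = 6.5 + 2Q.
Equilibrium: 184 - Q = 6.5 + 2Q, so Q* = 59.1667 and P* = 124.8333.
The demand choke price is 184, so CS = (1/2)(Q*)(184 - P*) = (1/2)(59.1667)(59.1667) = 1750.3472.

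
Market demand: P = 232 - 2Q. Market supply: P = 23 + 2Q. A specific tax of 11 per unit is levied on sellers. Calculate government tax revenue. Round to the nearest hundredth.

Pre-tax equilibrium: 232 - 2Q = 23 + 2Q gives Q* = 52.25, P* = 127.5.
With the tax, sellers need 11 more per unit: 232 - 2Q = 23 + 2Q + 11, so Q_t = 49.5. Buyers pay P_b = 133; sellers receive P_s = P_b - 11 = 122.
Tax revenue = t x Q_t = 11 x 49.5 = 544.5.

544.50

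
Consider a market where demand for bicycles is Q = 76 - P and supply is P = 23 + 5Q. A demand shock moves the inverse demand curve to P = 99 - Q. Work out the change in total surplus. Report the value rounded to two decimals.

247.25

Rewriting demand in inverse form: P = 76 - Q.
Initial equilibrium: Q_0 = 8.8333, P_0 = 67.1667; CS_0 = (1/2)(8.8333)(8.8333) = 39.0139, PS_0 = (1/2)(8.8333)(44.1667) = 195.0694.
New equilibrium: 99 - Q = 23 + 5Q gives Q_1 = 12.6667, P_1 = 86.3333; CS_1 = 80.2222, PS_1 = 401.1111.
Change in total surplus = (80.2222 + 401.1111) - (39.0139 + 195.0694) = 247.25.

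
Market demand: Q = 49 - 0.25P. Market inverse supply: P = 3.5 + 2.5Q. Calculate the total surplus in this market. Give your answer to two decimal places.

2850.48

Rewriting demand in inverse form: P = 196 - 4Q.
Equilibrium: 196 - 4Q = 3.5 + 2.5Q, so Q* = 29.6154 and P* = 77.5385.
Total surplus is the full triangle between the curves from 0 to Q*: (1/2)(29.6154)(196 - 3.5) = 2850.4808.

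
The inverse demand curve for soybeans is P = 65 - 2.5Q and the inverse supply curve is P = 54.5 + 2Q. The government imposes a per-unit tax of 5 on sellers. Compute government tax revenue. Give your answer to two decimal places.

6.11

Pre-tax equilibrium: 65 - 2.5Q = 54.5 + 2Q gives Q* = 2.3333, P* = 59.1667.
A tax on sellers shifts supply up by 5: 65 - 2.5Q = 54.5 + 2Q + 5, so Q_t = 1.2222. Buyers pay P_b = 61.9444; sellers receive P_s = P_b - 5 = 56.9444.
Tax revenue = t x Q_t = 5 x 1.2222 = 6.1111.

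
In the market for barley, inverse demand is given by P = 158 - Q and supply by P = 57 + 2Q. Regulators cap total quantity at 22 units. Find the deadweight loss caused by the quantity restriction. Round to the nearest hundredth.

204.17

Unrestricted equilibrium: Q* = (158 - 57)/(1 + 2) = 33.6667.
At Q = 22 the demand price is 158 - (22) = 136 and the supply price is 57 + 2(22) = 101.
Deadweight loss is the triangle between the curves from 22 to 33.6667: (1/2)(136 - 101)(33.6667 - 22) = 204.1667.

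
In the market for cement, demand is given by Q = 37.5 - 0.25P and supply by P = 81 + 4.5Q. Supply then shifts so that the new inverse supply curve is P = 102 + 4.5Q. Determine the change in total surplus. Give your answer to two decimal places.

Rewriting demand in inverse form: P = 150 - 4Q.
Initial equilibrium: Q_0 = 8.1176, P_0 = 117.5294; CS_0 = (1/2)(8.1176)(32.4706) = 131.7924, PS_0 = (1/2)(8.1176)(36.5294) = 148.2664.
New equilibrium: 150 - 4Q = 102 + 4.5Q gives Q_1 = 5.6471, P_1 = 127.4118; CS_1 = 63.7785, PS_1 = 71.7509.
Change in total surplus = (63.7785 + 71.7509) - (131.7924 + 148.2664) = -144.5294.

-144.53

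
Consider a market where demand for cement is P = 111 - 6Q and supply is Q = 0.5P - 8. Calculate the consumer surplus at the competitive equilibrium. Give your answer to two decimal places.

423.05

Rewriting supply in inverse form: P = 16 + 2Q.
Set 111 - 6Q = 16 + 2Q, which gives 95 = 8Q, so Q* = 11.875 and P* = 111 - 6(11.875) = 39.75.
The demand choke price is 111, so CS = (1/2)(Q*)(111 - P*) = (1/2)(11.875)(71.25) = 423.0469.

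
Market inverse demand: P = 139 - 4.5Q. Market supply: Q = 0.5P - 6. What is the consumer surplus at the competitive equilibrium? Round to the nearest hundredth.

Rewriting supply in inverse form: P = 12 + 2Q.
Equilibrium: 139 - 4.5Q = 12 + 2Q, so Q* = 19.5385 and P* = 51.0769.
CS is the area between the demand curve and P* from 0 to Q*: (1/2)(19.5385)(87.9231) = 858.9408.

858.94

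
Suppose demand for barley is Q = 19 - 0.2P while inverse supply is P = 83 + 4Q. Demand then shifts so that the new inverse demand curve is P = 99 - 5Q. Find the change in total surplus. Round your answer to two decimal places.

6.22

Rewriting demand in inverse form: P = 95 - 5Q.
Initial equilibrium: Q_0 = 1.3333, P_0 = 88.3333; CS_0 = (1/2)(1.3333)(6.6667) = 4.4444, PS_0 = (1/2)(1.3333)(5.3333) = 3.5556.
New equilibrium: 99 - 5Q = 83 + 4Q gives Q_1 = 1.7778, P_1 = 90.1111; CS_1 = 7.9012, PS_1 = 6.321.
Change in total surplus = (7.9012 + 6.321) - (4.4444 + 3.5556) = 6.2222.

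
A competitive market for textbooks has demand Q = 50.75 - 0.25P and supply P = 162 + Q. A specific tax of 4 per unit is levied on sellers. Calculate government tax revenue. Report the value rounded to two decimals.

Rewriting demand in inverse form: P = 203 - 4Q.
Without the tax, 203 - 4Q = 162 + Q so Q* = 8.2 and P* = 170.2.
A tax on sellers shifts supply up by 4: 203 - 4Q = 162 + Q + 4, so Q_t = 7.4. Buyers pay P_b = 173.4; sellers receive P_s = P_b - 4 = 169.4.
Tax revenue = t x Q_t = 4 x 7.4 = 29.6.

29.60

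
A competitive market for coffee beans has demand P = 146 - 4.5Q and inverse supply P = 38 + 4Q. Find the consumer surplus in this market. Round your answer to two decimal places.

363.24

Set 146 - 4.5Q = 38 + 4Q, which gives 108 = 8.5Q, so Q* = 12.7059 and P* = 146 - 4.5(12.7059) = 88.8235.
CS is the area between the demand curve and P* from 0 to Q*: (1/2)(12.7059)(57.1765) = 363.2388.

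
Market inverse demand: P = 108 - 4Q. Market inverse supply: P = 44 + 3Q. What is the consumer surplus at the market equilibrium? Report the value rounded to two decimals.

Equilibrium: 108 - 4Q = 44 + 3Q, so Q* = 9.1429 and P* = 71.4286.
Consumer surplus is the triangle under demand above P*: (1/2)(9.1429)(108 - 71.4286) = (1/2)(9.1429)(36.5714) = 167.1837.

167.18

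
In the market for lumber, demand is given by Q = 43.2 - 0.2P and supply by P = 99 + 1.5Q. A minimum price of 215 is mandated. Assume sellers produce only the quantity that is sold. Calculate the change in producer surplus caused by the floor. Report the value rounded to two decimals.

-219.83

Rewriting demand in inverse form: P = 216 - 5Q.
Free-market equilibrium: 216 - 5Q = 99 + 1.5Q gives Q* = 18, P* = 126.
At P = 215, buyers demand (216 - 215)/5 = 0.2 while sellers would supply more, so the quantity traded is 0.2 at price 215.
PS goes from (1/2)(18)(27) = 243 to 23.17 (computed as (215 - 99)(0.2) - (1/2)(1.5)(0.2)^2), a change of -219.83.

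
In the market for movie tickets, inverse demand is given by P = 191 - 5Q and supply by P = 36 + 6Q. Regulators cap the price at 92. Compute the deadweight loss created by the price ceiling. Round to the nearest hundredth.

124.49

Free-market equilibrium: 191 - 5Q = 36 + 6Q gives Q* = 14.0909, P* = 120.5455.
At P = 92, sellers supply (92 - 36)/6 = 9.3333 while buyers want more, so the quantity traded is 9.3333 at price 92.
At Q = 9.3333 the demand price is 144.3333 and the supply price is 92. Deadweight loss is the triangle between the curves from 9.3333 to 14.0909: (1/2)(144.3333 - 92)(14.0909 - 9.3333) = 124.4899.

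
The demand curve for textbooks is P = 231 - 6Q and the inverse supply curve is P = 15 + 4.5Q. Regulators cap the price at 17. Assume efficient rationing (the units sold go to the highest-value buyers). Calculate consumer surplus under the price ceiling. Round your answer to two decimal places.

Free-market equilibrium: 231 - 6Q = 15 + 4.5Q gives Q* = 20.5714, P* = 107.5714.
At the ceiling price 17, quantity supplied is (17 - 15)/4.5 = 0.4444; supply is the short side, so Q = 0.4444 trades at P = 17.
The demand price at Q = 0.4444 is 228.3333. CS is the trapezoid between demand and 17 over [0, 0.4444]: (1/2)[(231 - 17) + (228.3333 - 17)](0.4444) = 94.5185.

94.52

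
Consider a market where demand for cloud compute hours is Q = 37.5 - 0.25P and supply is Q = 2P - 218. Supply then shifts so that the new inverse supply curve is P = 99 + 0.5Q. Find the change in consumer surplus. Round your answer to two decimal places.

Rewriting demand in inverse form: P = 150 - 4Q.
Rewriting supply in inverse form: P = 109 + 0.5Q.
Initial equilibrium: Q_0 = 9.1111, P_0 = 113.5556; CS_0 = (1/2)(9.1111)(36.4444) = 166.0247, PS_0 = (1/2)(9.1111)(4.5556) = 20.7531.
New equilibrium: 150 - 4Q = 99 + 0.5Q gives Q_1 = 11.3333, P_1 = 104.6667; CS_1 = 256.8889, PS_1 = 32.1111.
Change in consumer surplus = 256.8889 - 166.0247 = 90.8642.

90.86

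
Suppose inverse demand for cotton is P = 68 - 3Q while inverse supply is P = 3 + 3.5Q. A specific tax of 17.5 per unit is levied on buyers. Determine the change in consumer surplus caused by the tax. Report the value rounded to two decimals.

-69.90

Pre-tax equilibrium: 68 - 3Q = 3 + 3.5Q gives Q* = 10, P* = 38.
With the tax, buyers' net willingness to pay falls by 17.5: (68 - 17.5) - 3Q = 3 + 3.5Q, so Q_t = 7.3077. Buyers pay P_b = 46.0769; sellers receive P_s = P_b - 17.5 = 28.5769.
CS falls from (1/2)(10)(30) = 150 to (1/2)(7.3077)(21.9231) = 80.1036, a change of -69.8964.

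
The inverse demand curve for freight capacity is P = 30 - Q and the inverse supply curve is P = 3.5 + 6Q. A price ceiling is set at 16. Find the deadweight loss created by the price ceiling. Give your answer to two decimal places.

Without the control, 30 - Q = 3.5 + 6Q so Q* = 3.7857 and P* = 26.2143.
At P = 16, sellers supply (16 - 3.5)/6 = 2.0833 while buyers want more, so the quantity traded is 2.0833 at price 16.
The lost-trades triangle has base Q* - 2.0833 = 1.7024 and height equal to the gap between the curves at Q = 2.0833, which is 27.9167 - 16 = 11.9167. DWL = (1/2)(1.7024)(11.9167) = 10.1434.

10.14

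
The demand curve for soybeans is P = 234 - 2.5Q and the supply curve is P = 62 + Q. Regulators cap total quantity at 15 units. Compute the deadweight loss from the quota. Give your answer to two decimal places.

2040.04

Without the quota, 234 - 2.5Q = 62 + Q gives Q* = 49.1429.
At Q = 15 the demand price is 234 - 2.5(15) = 196.5 and the supply price is 62 + (15) = 77.
Deadweight loss is the triangle between the curves from 15 to 49.1429: (1/2)(196.5 - 77)(49.1429 - 15) = 2040.0357.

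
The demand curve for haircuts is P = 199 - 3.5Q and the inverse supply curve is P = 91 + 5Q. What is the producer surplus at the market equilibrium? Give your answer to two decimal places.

Setting demand equal to supply, 108 = 8.5Q, so Q* = 12.7059 and P* = 154.5294.
PS is the area between P* and the supply curve from 0 to Q*: (1/2)(12.7059)(63.5294) = 403.5986.

403.60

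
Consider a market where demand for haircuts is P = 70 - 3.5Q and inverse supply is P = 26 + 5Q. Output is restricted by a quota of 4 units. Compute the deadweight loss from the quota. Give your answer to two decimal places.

Without the quota, 70 - 3.5Q = 26 + 5Q gives Q* = 5.1765.
At Q = 4 the demand price is 70 - 3.5(4) = 56 and the supply price is 26 + 5(4) = 46.
Deadweight loss is the triangle between the curves from 4 to 5.1765: (1/2)(56 - 46)(5.1765 - 4) = 5.8824.

5.88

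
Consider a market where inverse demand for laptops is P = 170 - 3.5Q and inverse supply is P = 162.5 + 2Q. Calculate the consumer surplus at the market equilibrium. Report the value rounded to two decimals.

Setting demand equal to supply, 7.5 = 5.5Q, so Q* = 1.3636 and P* = 165.2273.
Consumer surplus is the triangle under demand above P*: (1/2)(1.3636)(170 - 165.2273) = (1/2)(1.3636)(4.7727) = 3.2541.

3.25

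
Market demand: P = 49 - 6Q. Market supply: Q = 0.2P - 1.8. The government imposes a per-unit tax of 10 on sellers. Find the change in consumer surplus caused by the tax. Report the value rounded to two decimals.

Rewriting supply in inverse form: P = 9 + 5Q.
Without the tax, 49 - 6Q = 9 + 5Q so Q* = 3.6364 and P* = 27.1818.
With the tax, sellers need 10 more per unit: 49 - 6Q = 9 + 5Q + 10, so Q_t = 2.7273. Buyers pay P_b = 32.6364; sellers receive P_s = P_b - 10 = 22.6364.
Consumers lose the trapezoid between P* and P_b out to Q_t plus the triangle from Q_t to Q*: change in CS = 22.314 - 39.6694 = -17.3554.

-17.36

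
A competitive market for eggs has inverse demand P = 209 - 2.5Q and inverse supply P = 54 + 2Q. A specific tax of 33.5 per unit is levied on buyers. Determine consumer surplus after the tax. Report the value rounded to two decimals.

911.25

Without the tax, 209 - 2.5Q = 54 + 2Q so Q* = 34.4444 and P* = 122.8889.
A tax on buyers shifts demand down by 33.5: (209 - 33.5) - 2.5Q = 54 + 2Q, so Q_t = 27. Buyers pay P_b = 141.5; sellers receive P_s = P_b - 33.5 = 108.
CS = (1/2)(Q_t)(209 - P_b) = (1/2)(27)(67.5) = 911.25.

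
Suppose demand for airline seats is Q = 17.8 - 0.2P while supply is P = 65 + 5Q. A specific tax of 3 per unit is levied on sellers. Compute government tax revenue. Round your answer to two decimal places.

Rewriting demand in inverse form: P = 89 - 5Q.
Without the tax, 89 - 5Q = 65 + 5Q so Q* = 2.4 and P* = 77.
With the tax, sellers need 3 more per unit: 89 - 5Q = 65 + 5Q + 3, so Q_t = 2.1. Buyers pay P_b = 78.5; sellers receive P_s = P_b - 3 = 75.5.
Revenue is the tax times quantity traded: 3 x 2.1 = 6.3.

6.30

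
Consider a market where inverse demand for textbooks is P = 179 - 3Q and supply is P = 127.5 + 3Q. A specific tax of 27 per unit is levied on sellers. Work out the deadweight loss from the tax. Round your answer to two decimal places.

Without the tax, 179 - 3Q = 127.5 + 3Q so Q* = 8.5833 and P* = 153.25.
A tax on sellers shifts supply up by 27: 179 - 3Q = 127.5 + 3Q + 27, so Q_t = 4.0833. Buyers pay P_b = 166.75; sellers receive P_s = P_b - 27 = 139.75.
The welfare triangle lost has base Q* - Q_t = 4.5 and height t = 27, so DWL = (1/2)(4.5)(27) = 60.75.

60.75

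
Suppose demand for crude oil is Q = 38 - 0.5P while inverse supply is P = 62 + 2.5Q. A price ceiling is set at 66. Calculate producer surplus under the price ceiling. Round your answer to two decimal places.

3.20

Rewriting demand in inverse form: P = 76 - 2Q.
Free-market equilibrium: 76 - 2Q = 62 + 2.5Q gives Q* = 3.1111, P* = 69.7778.
At the ceiling price 66, quantity supplied is (66 - 62)/2.5 = 1.6; supply is the short side, so Q = 1.6 trades at P = 66.
PS is the triangle above supply below 66: (1/2)(1.6)(66 - 62) = 3.2.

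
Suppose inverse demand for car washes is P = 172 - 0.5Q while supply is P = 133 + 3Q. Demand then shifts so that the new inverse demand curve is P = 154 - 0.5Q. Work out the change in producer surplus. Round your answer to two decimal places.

Initial equilibrium: Q_0 = 11.1429, P_0 = 166.4286; CS_0 = (1/2)(11.1429)(5.5714) = 31.0408, PS_0 = (1/2)(11.1429)(33.4286) = 186.2449.
New equilibrium: 154 - 0.5Q = 133 + 3Q gives Q_1 = 6, P_1 = 151; CS_1 = 9, PS_1 = 54.
Change in producer surplus = 54 - 186.2449 = -132.2449.

-132.24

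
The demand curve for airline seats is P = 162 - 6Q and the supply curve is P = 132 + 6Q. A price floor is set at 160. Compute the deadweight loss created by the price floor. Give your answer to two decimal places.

Free-market equilibrium: 162 - 6Q = 132 + 6Q gives Q* = 2.5, P* = 147.
At the floor price 160, quantity demanded is (162 - 160)/6 = 0.3333; demand is the short side, so Q = 0.3333 trades at P = 160.
The lost-trades triangle has base Q* - 0.3333 = 2.1667 and height equal to the gap between the curves at Q = 0.3333, which is 160 - 134 = 26. DWL = (1/2)(2.1667)(26) = 28.1667.

28.17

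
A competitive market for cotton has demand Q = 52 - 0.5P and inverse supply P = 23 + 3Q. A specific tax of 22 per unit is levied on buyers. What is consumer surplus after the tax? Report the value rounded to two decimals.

Rewriting demand in inverse form: P = 104 - 2Q.
Pre-tax equilibrium: 104 - 2Q = 23 + 3Q gives Q* = 16.2, P* = 71.6.
With the tax, buyers' net willingness to pay falls by 22: (104 - 22) - 2Q = 23 + 3Q, so Q_t = 11.8. Buyers pay P_b = 80.4; sellers receive P_s = P_b - 22 = 58.4.
Consumer surplus is the triangle under demand above P_b: (1/2)(11.8)(104 - 80.4) = 139.24.

139.24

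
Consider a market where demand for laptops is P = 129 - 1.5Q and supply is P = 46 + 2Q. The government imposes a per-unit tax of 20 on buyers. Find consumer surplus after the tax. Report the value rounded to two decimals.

Without the tax, 129 - 1.5Q = 46 + 2Q so Q* = 23.7143 and P* = 93.4286.
A tax on buyers shifts demand down by 20: (129 - 20) - 1.5Q = 46 + 2Q, so Q_t = 18. Buyers pay P_b = 102; sellers receive P_s = P_b - 20 = 82.
CS = (1/2)(Q_t)(129 - P_b) = (1/2)(18)(27) = 243.

243.00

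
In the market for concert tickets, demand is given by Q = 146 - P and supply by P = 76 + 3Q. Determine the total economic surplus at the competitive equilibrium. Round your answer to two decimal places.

Rewriting demand in inverse form: P = 146 - Q.
Equilibrium: 146 - Q = 76 + 3Q, so Q* = 17.5 and P* = 128.5.
Total surplus is the full triangle between the curves from 0 to Q*: (1/2)(17.5)(146 - 76) = 612.5.

612.50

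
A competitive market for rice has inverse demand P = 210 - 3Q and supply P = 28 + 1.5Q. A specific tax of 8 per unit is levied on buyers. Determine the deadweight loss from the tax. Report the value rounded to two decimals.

Without the tax, 210 - 3Q = 28 + 1.5Q so Q* = 40.4444 and P* = 88.6667.
With the tax, buyers' net willingness to pay falls by 8: (210 - 8) - 3Q = 28 + 1.5Q, so Q_t = 38.6667. Buyers pay P_b = 94; sellers receive P_s = P_b - 8 = 86.
Deadweight loss is the triangle between the curves from Q_t to Q*: (1/2)(40.4444 - 38.6667)(8) = 7.1111.

7.11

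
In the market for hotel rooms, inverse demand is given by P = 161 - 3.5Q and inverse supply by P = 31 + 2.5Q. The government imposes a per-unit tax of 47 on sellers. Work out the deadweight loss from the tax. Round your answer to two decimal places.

184.08

Without the tax, 161 - 3.5Q = 31 + 2.5Q so Q* = 21.6667 and P* = 85.1667.
A tax on sellers shifts supply up by 47: 161 - 3.5Q = 31 + 2.5Q + 47, so Q_t = 13.8333. Buyers pay P_b = 112.5833; sellers receive P_s = P_b - 47 = 65.5833.
The welfare triangle lost has base Q* - Q_t = 7.8333 and height t = 47, so DWL = (1/2)(7.8333)(47) = 184.0833.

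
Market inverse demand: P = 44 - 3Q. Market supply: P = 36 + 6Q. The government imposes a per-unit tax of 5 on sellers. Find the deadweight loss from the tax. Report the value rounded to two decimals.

1.39

Without the tax, 44 - 3Q = 36 + 6Q so Q* = 0.8889 and P* = 41.3333.
With the tax, sellers need 5 more per unit: 44 - 3Q = 36 + 6Q + 5, so Q_t = 0.3333. Buyers pay P_b = 43; sellers receive P_s = P_b - 5 = 38.
The welfare triangle lost has base Q* - Q_t = 0.5556 and height t = 5, so DWL = (1/2)(0.5556)(5) = 1.3889.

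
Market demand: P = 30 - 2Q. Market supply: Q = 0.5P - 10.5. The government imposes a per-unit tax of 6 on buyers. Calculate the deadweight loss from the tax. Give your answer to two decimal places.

Rewriting supply in inverse form: P = 21 + 2Q.
Pre-tax equilibrium: 30 - 2Q = 21 + 2Q gives Q* = 2.25, P* = 25.5.
A tax on buyers shifts demand down by 6: (30 - 6) - 2Q = 21 + 2Q, so Q_t = 0.75. Buyers pay P_b = 28.5; sellers receive P_s = P_b - 6 = 22.5.
Deadweight loss is the triangle between the curves from Q_t to Q*: (1/2)(2.25 - 0.75)(6) = 4.5.

4.50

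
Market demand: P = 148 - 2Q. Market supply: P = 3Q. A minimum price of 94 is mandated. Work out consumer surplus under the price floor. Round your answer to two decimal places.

729.00

Without the control, 148 - 2Q = 3Q so Q* = 29.6 and P* = 88.8.
At P = 94, buyers demand (148 - 94)/2 = 27 while sellers would supply more, so the quantity traded is 27 at price 94.
CS is the triangle under demand above 94: (1/2)(27)(148 - 94) = 729.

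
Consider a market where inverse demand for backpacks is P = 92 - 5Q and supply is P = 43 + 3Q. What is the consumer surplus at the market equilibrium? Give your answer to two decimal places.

Set 92 - 5Q = 43 + 3Q, which gives 49 = 8Q, so Q* = 6.125 and P* = 92 - 5(6.125) = 61.375.
CS is the area between the demand curve and P* from 0 to Q*: (1/2)(6.125)(30.625) = 93.7891.

93.79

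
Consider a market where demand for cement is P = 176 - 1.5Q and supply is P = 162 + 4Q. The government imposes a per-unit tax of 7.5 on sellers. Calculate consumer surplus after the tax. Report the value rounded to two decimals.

1.05

Without the tax, 176 - 1.5Q = 162 + 4Q so Q* = 2.5455 and P* = 172.1818.
A tax on sellers shifts supply up by 7.5: 176 - 1.5Q = 162 + 4Q + 7.5, so Q_t = 1.1818. Buyers pay P_b = 174.2273; sellers receive P_s = P_b - 7.5 = 166.7273.
CS = (1/2)(Q_t)(176 - P_b) = (1/2)(1.1818)(1.7727) = 1.0475.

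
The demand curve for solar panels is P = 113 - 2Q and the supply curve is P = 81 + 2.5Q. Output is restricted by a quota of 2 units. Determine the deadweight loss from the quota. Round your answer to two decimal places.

58.78

Unrestricted equilibrium: Q* = (113 - 81)/(2 + 2.5) = 7.1111.
At Q = 2 the demand price is 113 - 2(2) = 109 and the supply price is 81 + 2.5(2) = 86.
Deadweight loss is the triangle between the curves from 2 to 7.1111: (1/2)(109 - 86)(7.1111 - 2) = 58.7778.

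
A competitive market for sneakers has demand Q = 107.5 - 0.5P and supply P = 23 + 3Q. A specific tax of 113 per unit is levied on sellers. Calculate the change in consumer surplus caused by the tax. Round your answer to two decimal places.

Rewriting demand in inverse form: P = 215 - 2Q.
Pre-tax equilibrium: 215 - 2Q = 23 + 3Q gives Q* = 38.4, P* = 138.2.
With the tax, sellers need 113 more per unit: 215 - 2Q = 23 + 3Q + 113, so Q_t = 15.8. Buyers pay P_b = 183.4; sellers receive P_s = P_b - 113 = 70.4.
CS falls from (1/2)(38.4)(76.8) = 1474.56 to (1/2)(15.8)(31.6) = 249.64, a change of -1224.92.

-1224.92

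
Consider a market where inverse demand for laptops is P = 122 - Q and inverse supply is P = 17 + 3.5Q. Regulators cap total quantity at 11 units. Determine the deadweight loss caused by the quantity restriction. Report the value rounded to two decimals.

Unrestricted equilibrium: Q* = (122 - 17)/(1 + 3.5) = 23.3333.
At Q = 11 the demand price is 122 - (11) = 111 and the supply price is 17 + 3.5(11) = 55.5.
Deadweight loss is the triangle between the curves from 11 to 23.3333: (1/2)(111 - 55.5)(23.3333 - 11) = 342.25.

342.25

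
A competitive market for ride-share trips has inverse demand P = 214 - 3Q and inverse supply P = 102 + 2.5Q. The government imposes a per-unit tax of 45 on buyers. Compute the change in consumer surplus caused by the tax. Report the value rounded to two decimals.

-399.42

Without the tax, 214 - 3Q = 102 + 2.5Q so Q* = 20.3636 and P* = 152.9091.
With the tax, buyers' net willingness to pay falls by 45: (214 - 45) - 3Q = 102 + 2.5Q, so Q_t = 12.1818. Buyers pay P_b = 177.4545; sellers receive P_s = P_b - 45 = 132.4545.
Consumers lose the trapezoid between P* and P_b out to Q_t plus the triangle from Q_t to Q*: change in CS = 222.595 - 622.0165 = -399.4215.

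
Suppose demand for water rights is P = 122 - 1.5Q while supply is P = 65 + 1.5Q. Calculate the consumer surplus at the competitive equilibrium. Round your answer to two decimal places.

Set 122 - 1.5Q = 65 + 1.5Q, which gives 57 = 3Q, so Q* = 19 and P* = 122 - 1.5(19) = 93.5.
CS is the area between the demand curve and P* from 0 to Q*: (1/2)(19)(28.5) = 270.75.

270.75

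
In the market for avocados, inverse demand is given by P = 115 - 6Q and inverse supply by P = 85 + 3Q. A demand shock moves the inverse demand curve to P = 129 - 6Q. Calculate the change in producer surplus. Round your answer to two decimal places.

Initial equilibrium: Q_0 = 3.3333, P_0 = 95; CS_0 = (1/2)(3.3333)(20) = 33.3333, PS_0 = (1/2)(3.3333)(10) = 16.6667.
New equilibrium: 129 - 6Q = 85 + 3Q gives Q_1 = 4.8889, P_1 = 99.6667; CS_1 = 71.7037, PS_1 = 35.8519.
Change in producer surplus = 35.8519 - 16.6667 = 19.1852.

19.19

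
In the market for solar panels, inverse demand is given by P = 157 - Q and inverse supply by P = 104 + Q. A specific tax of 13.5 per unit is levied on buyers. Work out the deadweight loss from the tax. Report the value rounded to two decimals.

Pre-tax equilibrium: 157 - Q = 104 + Q gives Q* = 26.5, P* = 130.5.
With the tax, buyers' net willingness to pay falls by 13.5: (157 - 13.5) - Q = 104 + Q, so Q_t = 19.75. Buyers pay P_b = 137.25; sellers receive P_s = P_b - 13.5 = 123.75.
The welfare triangle lost has base Q* - Q_t = 6.75 and height t = 13.5, so DWL = (1/2)(6.75)(13.5) = 45.5625.

45.56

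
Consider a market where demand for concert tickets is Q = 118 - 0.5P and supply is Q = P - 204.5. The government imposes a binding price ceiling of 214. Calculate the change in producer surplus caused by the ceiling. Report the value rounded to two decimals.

-10.00

Rewriting demand in inverse form: P = 236 - 2Q.
Rewriting supply in inverse form: P = 204.5 + Q.
Without the control, 236 - 2Q = 204.5 + Q so Q* = 10.5 and P* = 215.
At the ceiling price 214, quantity supplied is (214 - 204.5)/1 = 9.5; supply is the short side, so Q = 9.5 trades at P = 214.
PS goes from (1/2)(10.5)(10.5) = 55.125 to 45.125 (computed as (214 - 204.5)(9.5) - (1/2)(1)(9.5)^2), a change of -10.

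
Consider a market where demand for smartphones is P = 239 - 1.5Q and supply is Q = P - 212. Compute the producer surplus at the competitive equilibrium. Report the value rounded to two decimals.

58.32

Rewriting supply in inverse form: P = 212 + Q.
Setting demand equal to supply, 27 = 2.5Q, so Q* = 10.8 and P* = 222.8.
Producer surplus is the triangle above supply below P*: (1/2)(10.8)(222.8 - 212) = (1/2)(10.8)(10.8) = 58.32.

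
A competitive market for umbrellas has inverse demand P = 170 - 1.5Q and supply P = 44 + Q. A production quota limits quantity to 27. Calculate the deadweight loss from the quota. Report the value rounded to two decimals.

684.45

Unrestricted equilibrium: Q* = (170 - 44)/(1.5 + 1) = 50.4.
At Q = 27 the demand price is 170 - 1.5(27) = 129.5 and the supply price is 44 + (27) = 71.
Deadweight loss is the triangle between the curves from 27 to 50.4: (1/2)(129.5 - 71)(50.4 - 27) = 684.45.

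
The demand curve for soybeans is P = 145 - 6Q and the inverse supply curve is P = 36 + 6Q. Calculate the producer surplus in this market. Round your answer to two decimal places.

247.52

Setting demand equal to supply, 109 = 12Q, so Q* = 9.0833 and P* = 90.5.
The supply curve's price intercept is 36, so PS = (1/2)(Q*)(P* - 36) = (1/2)(9.0833)(54.5) = 247.5208.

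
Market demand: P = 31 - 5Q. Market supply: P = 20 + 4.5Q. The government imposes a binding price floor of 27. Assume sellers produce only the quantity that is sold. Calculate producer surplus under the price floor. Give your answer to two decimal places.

Free-market equilibrium: 31 - 5Q = 20 + 4.5Q gives Q* = 1.1579, P* = 25.2105.
At P = 27, buyers demand (31 - 27)/5 = 0.8 while sellers would supply more, so the quantity traded is 0.8 at price 27.
The supply price at Q = 0.8 is 23.6. PS is the trapezoid between 27 and supply over [0, 0.8]: (1/2)[(27 - 20) + (27 - 23.6)](0.8) = 4.16.

4.16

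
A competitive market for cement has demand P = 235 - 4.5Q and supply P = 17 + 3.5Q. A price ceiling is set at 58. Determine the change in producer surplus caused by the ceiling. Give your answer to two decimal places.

Free-market equilibrium: 235 - 4.5Q = 17 + 3.5Q gives Q* = 27.25, P* = 112.375.
At the ceiling price 58, quantity supplied is (58 - 17)/3.5 = 11.7143; supply is the short side, so Q = 11.7143 trades at P = 58.
PS goes from (1/2)(27.25)(95.375) = 1299.4844 to 240.1429 (computed as (58 - 17)(11.7143) - (1/2)(3.5)(11.7143)^2), a change of -1059.3415.

-1059.34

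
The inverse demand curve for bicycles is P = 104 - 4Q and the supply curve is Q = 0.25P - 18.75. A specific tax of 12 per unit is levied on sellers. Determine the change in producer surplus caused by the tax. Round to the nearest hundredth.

-17.25

Rewriting supply in inverse form: P = 75 + 4Q.
Without the tax, 104 - 4Q = 75 + 4Q so Q* = 3.625 and P* = 89.5.
A tax on sellers shifts supply up by 12: 104 - 4Q = 75 + 4Q + 12, so Q_t = 2.125. Buyers pay P_b = 95.5; sellers receive P_s = P_b - 12 = 83.5.
Producers lose the trapezoid between P_s and P* out to Q_t plus the triangle from Q_t to Q*: change in PS = 9.0312 - 26.2812 = -17.25.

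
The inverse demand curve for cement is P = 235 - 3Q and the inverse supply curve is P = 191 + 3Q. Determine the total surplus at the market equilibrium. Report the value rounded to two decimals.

Setting demand equal to supply, 44 = 6Q, so Q* = 7.3333 and P* = 213.
Total surplus is the full triangle between the curves from 0 to Q*: (1/2)(7.3333)(235 - 191) = 161.3333.

161.33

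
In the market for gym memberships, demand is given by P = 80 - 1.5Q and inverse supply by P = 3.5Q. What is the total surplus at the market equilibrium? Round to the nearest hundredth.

640.00

Equilibrium: 80 - 1.5Q = 3.5Q, so Q* = 16 and P* = 56.
CS = (1/2)(16)(24) = 192 and PS = (1/2)(16)(56) = 448, so total surplus = 640.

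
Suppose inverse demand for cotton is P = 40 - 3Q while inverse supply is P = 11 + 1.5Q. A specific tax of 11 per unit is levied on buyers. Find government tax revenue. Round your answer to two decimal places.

44.00

Pre-tax equilibrium: 40 - 3Q = 11 + 1.5Q gives Q* = 6.4444, P* = 20.6667.
With the tax, buyers' net willingness to pay falls by 11: (40 - 11) - 3Q = 11 + 1.5Q, so Q_t = 4. Buyers pay P_b = 28; sellers receive P_s = P_b - 11 = 17.
Tax revenue = t x Q_t = 11 x 4 = 44.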